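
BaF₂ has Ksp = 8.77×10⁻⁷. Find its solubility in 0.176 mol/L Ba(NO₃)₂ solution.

1.12×10⁻³ M

BaF₂(s) ⇌ Ba²⁺(aq) + 2 F⁻(aq)
With Ba²⁺ already at 0.176 mol/L and s small, take [Ba²⁺] ≈ 0.176 mol/L and [F⁻] = 2s.
Ksp = [Ba²⁺][F⁻]^2 = (0.176)(2s)^2
(2s)^2 = 8.77×10⁻⁷ / (0.176) = 4.98×10⁻⁶
s = 1.12×10⁻³ mol/L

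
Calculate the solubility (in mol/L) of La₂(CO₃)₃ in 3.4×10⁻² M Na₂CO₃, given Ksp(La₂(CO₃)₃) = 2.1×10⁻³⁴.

1.2×10⁻¹⁵ M

La₂(CO₃)₃(s) ⇌ 2 La³⁺(aq) + 3 CO₃²⁻(aq)
Let s be the solubility of La₂(CO₃)₃ here. The common ion gives [CO₃²⁻] ≈ 3.4×10⁻² M, and [La³⁺] = 2s.
Ksp = [La³⁺]^2[CO₃²⁻]^3 = (2s)^2(3.4×10⁻²)^3
(2s)^2 = 2.1×10⁻³⁴ / (3.4×10⁻²)^3 = 5.3×10⁻³⁰
s = 1.2×10⁻¹⁵ M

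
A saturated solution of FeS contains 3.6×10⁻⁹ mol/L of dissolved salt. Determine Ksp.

Ksp = 1.3×10⁻¹⁷

FeS(s) ⇌ Fe²⁺(aq) + S²⁻(aq)
If s mol/L of FeS dissolves, [Fe²⁺] = s and [S²⁻] = s.
Ksp = [Fe²⁺][S²⁻] = s · s = s^2
Ksp = (3.6×10⁻⁹)^2 = 1.3×10⁻¹⁷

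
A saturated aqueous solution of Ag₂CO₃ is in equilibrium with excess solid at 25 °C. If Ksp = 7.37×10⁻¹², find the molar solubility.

1.23×10⁻⁴ M

Ag₂CO₃(s) ⇌ 2 Ag⁺(aq) + CO₃²⁻(aq)
Let s be the molar solubility. Then [Ag⁺] = 2s and [CO₃²⁻] = s.
Ksp = [Ag⁺]^2[CO₃²⁻] = (2s)^2 · s = 4s^3
4s^3 = 7.37×10⁻¹²  ⇒  s^3 = 1.84×10⁻¹²
s = 1.23×10⁻⁴ mol/L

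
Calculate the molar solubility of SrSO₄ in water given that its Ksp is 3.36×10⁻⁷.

5.80×10⁻⁴ M

SrSO₄(s) ⇌ Sr²⁺(aq) + SO₄²⁻(aq)
Let s be the molar solubility. Then [Sr²⁺] = s and [SO₄²⁻] = s.
Ksp = [Sr²⁺][SO₄²⁻] = s · s = s^2
s^2 = 3.36×10⁻⁷
s = (3.36×10⁻⁷)^(1/2) = 5.80×10⁻⁴ M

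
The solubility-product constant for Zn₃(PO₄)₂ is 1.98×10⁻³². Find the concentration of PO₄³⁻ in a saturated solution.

Zn₃(PO₄)₂(s) ⇌ 3 Zn²⁺(aq) + 2 PO₄³⁻(aq)
For each mole of Zn₃(PO₄)₂ that dissolves per liter, [Zn²⁺] = 3s and [PO₄³⁻] = 2s; let s denote this solubility.
Ksp = [Zn²⁺]^3[PO₄³⁻]^2 = (3s)^3 · (2s)^2 = 108s^5 = 1.98×10⁻³²
s = 1.79×10⁻⁷ mol L⁻¹
[PO₄³⁻] = 2s = 3.58×10⁻⁷ mol L⁻¹

3.58×10⁻⁷ M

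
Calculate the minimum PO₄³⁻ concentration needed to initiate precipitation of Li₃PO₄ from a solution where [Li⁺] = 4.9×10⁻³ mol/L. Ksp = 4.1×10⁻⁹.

Precipitation begins when Q = Ksp.
Li₃PO₄(s) ⇌ 3 Li⁺(aq) + PO₄³⁻(aq)
Ksp = [Li⁺]^3[PO₄³⁻] = [PO₄³⁻](4.9×10⁻³)^3
[PO₄³⁻] = 4.1×10⁻⁹ / (4.9×10⁻³)^3 = 3.5×10⁻²
[PO₄³⁻] = 3.5×10⁻² mol/L

3.5×10⁻² M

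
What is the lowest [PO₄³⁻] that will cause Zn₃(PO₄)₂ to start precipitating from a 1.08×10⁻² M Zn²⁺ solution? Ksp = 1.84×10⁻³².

Precipitation of each salt begins when its ion product equals Ksp.
Zn₃(PO₄)₂(s) ⇌ 3 Zn²⁺(aq) + 2 PO₄³⁻(aq)
Ksp = [Zn²⁺]^3[PO₄³⁻]^2 = [PO₄³⁻]^2(1.08×10⁻²)^3
[PO₄³⁻]^2 = 1.84×10⁻³² / (1.08×10⁻²)^3 = 1.46×10⁻²⁶
[PO₄³⁻] = 1.21×10⁻¹³ M

1.21×10⁻¹³ M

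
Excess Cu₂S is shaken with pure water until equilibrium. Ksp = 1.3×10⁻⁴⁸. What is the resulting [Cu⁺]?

Cu₂S(s) ⇌ 2 Cu⁺(aq) + S²⁻(aq)
With molar solubility s: [Cu⁺] = 2s, [S²⁻] = s.
Ksp = [Cu⁺]^2[S²⁻] = (2s)^2 · s = 4s^3 = 1.3×10⁻⁴⁸
s = 6.9×10⁻¹⁷ mol L⁻¹
[Cu⁺] = 2s = 1.4×10⁻¹⁶ mol L⁻¹

1.4×10⁻¹⁶ M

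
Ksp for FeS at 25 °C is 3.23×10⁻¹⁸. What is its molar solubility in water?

1.80×10⁻⁹ M

FeS(s) ⇌ Fe²⁺(aq) + S²⁻(aq)
Let s be the molar solubility. Then [Fe²⁺] = s and [S²⁻] = s.
Ksp = [Fe²⁺][S²⁻] = s · s = s^2
s^2 = 3.23×10⁻¹⁸
s = 1.80×10⁻⁹ mol L⁻¹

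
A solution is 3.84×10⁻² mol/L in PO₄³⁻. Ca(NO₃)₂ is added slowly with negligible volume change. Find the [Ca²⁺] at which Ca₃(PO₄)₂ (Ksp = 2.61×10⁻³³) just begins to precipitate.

1.21×10⁻¹⁰ M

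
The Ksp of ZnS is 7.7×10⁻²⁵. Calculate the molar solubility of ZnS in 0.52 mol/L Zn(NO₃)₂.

1.5×10⁻²⁴ M

ZnS(s) ⇌ Zn²⁺(aq) + S²⁻(aq)
With Zn²⁺ already at 0.52 mol/L and s small, take [Zn²⁺] ≈ 0.52 mol/L and [S²⁻] = s.
Ksp = [Zn²⁺][S²⁻] = (0.52)s
s = 7.7×10⁻²⁵ / (0.52) = 1.5×10⁻²⁴
s = 1.5×10⁻²⁴ mol/L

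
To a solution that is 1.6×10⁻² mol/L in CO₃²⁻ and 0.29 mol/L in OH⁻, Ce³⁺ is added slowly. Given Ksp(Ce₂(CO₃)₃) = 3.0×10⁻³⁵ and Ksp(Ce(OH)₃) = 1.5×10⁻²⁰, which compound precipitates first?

Each salt precipitates once Q = Ksp for that salt.
For Ce₂(CO₃)₃: [Ce³⁺] = (Ksp/[CO₃²⁻]^3)^(1/2) = 2.7×10⁻¹⁵ mol/L
For Ce(OH)₃: [Ce³⁺] = (Ksp/[OH⁻]^3) = 6.2×10⁻¹⁹ mol/L
Since Ce(OH)₃ needs less Ce³⁺ to reach saturation, it precipitates first.

Ce(OH)₃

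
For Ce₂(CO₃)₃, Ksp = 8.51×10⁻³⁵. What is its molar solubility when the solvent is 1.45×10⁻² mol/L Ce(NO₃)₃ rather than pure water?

2.47×10⁻¹¹ M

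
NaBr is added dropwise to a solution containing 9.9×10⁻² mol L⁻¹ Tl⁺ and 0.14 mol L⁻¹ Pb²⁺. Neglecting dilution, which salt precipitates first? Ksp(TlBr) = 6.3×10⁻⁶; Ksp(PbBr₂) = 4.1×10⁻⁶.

TlBr

Precipitation of each salt begins when its ion product equals Ksp.
For TlBr: [Br⁻] = (Ksp/[Tl⁺]) = 6.4×10⁻⁵ mol L⁻¹
For PbBr₂: [Br⁻] = (Ksp/[Pb²⁺])^(1/2) = 5.4×10⁻³ mol L⁻¹
Since TlBr needs less Br⁻ to reach saturation, it precipitates first.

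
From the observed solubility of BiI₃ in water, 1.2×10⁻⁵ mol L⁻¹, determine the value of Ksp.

Ksp = 5.6×10⁻¹⁹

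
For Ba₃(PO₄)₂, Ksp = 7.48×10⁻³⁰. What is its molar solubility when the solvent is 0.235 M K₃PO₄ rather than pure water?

1.71×10⁻¹⁰ M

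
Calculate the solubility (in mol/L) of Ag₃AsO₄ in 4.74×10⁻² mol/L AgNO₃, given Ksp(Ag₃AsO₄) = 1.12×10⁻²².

1.05×10⁻¹⁸ M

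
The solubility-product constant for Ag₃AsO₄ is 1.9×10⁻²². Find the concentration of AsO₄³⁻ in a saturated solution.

1.6×10⁻⁶ M

Ag₃AsO₄(s) ⇌ 3 Ag⁺(aq) + AsO₄³⁻(aq)
With molar solubility s: [Ag⁺] = 3s, [AsO₄³⁻] = s.
Ksp = [Ag⁺]^3[AsO₄³⁻] = (3s)^3 · s = 27s^4 = 1.9×10⁻²²
s = 1.6×10⁻⁶ mol L⁻¹
[AsO₄³⁻] = s = 1.6×10⁻⁶ mol L⁻¹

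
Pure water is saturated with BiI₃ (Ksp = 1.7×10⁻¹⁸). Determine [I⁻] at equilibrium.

BiI₃(s) ⇌ Bi³⁺(aq) + 3 I⁻(aq)
Call the molar solubility s, so that [Bi³⁺] = s and [I⁻] = 3s.
Ksp = [Bi³⁺][I⁻]^3 = s · (3s)^3 = 27s^4 = 1.7×10⁻¹⁸
s = 1.6×10⁻⁵ M
[I⁻] = 3s = 4.8×10⁻⁵ M

4.8×10⁻⁵ M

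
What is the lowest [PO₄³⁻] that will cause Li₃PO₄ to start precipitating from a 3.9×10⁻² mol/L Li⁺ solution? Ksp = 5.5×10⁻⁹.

The threshold for precipitation is Q = Ksp.
Li₃PO₄(s) ⇌ 3 Li⁺(aq) + PO₄³⁻(aq)
Ksp = [Li⁺]^3[PO₄³⁻] = [PO₄³⁻](3.9×10⁻²)^3
[PO₄³⁻] = 5.5×10⁻⁹ / (3.9×10⁻²)^3 = 9.3×10⁻⁵
[PO₄³⁻] = 9.3×10⁻⁵ mol/L

9.3×10⁻⁵ M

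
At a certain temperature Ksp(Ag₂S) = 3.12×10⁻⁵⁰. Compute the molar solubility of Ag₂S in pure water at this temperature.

1.98×10⁻¹⁷ M

Ag₂S(s) ⇌ 2 Ag⁺(aq) + S²⁻(aq)
If s mol/L of Ag₂S dissolves, [Ag⁺] = 2s and [S²⁻] = s.
Ksp = [Ag⁺]^2[S²⁻] = (2s)^2 · s = 4s^3
4s^3 = 3.12×10⁻⁵⁰  ⇒  s^3 = 7.80×10⁻⁵¹
s = (7.80×10⁻⁵¹)^(1/3) = 1.98×10⁻¹⁷ mol/L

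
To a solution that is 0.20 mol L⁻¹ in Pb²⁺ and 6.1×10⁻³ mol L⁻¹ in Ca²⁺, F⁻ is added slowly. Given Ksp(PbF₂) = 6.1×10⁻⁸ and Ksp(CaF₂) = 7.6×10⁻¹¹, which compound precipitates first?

Precipitation of each salt begins when its ion product equals Ksp.
For PbF₂: [F⁻] = (Ksp/[Pb²⁺])^(1/2) = 5.5×10⁻⁴ mol L⁻¹
For CaF₂: [F⁻] = (Ksp/[Ca²⁺])^(1/2) = 1.1×10⁻⁴ mol L⁻¹
CaF₂ requires the lower [F⁻], so it precipitates first.

CaF₂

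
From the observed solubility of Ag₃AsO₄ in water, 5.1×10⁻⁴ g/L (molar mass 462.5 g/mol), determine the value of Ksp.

Ksp = 4.0×10⁻²³

Molar solubility s = (5.1×10⁻⁴ g/L) / (462.5 g/mol) = 1.103×10⁻⁶ mol/L
Ag₃AsO₄(s) ⇌ 3 Ag⁺(aq) + AsO₄³⁻(aq)
Call the molar solubility s, so that [Ag⁺] = 3s and [AsO₄³⁻] = s.
Ksp = [Ag⁺]^3[AsO₄³⁻] = (3s)^3 · s = 27s^4
Ksp = 27 × (1.103×10⁻⁶)^4 = 4.0×10⁻²³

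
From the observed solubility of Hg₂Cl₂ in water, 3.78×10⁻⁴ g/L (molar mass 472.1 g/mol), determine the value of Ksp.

Convert to molarity: s = 3.78×10⁻⁴ / 472.1 = 8.0068×10⁻⁷ mol/L
Hg₂Cl₂(s) ⇌ Hg₂²⁺(aq) + 2 Cl⁻(aq)
With molar solubility s: [Hg₂²⁺] = s, [Cl⁻] = 2s.
Ksp = [Hg₂²⁺][Cl⁻]^2 = s · (2s)^2 = 4s^3
Ksp = 4 × (8.0068×10⁻⁷)^3 = 2.05×10⁻¹⁸

Ksp = 2.05×10⁻¹⁸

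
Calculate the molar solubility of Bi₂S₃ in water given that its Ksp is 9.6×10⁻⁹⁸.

Bi₂S₃(s) ⇌ 2 Bi³⁺(aq) + 3 S²⁻(aq)
For each mole of Bi₂S₃ that dissolves per liter, [Bi³⁺] = 2s and [S²⁻] = 3s; let s denote this solubility.
Ksp = [Bi³⁺]^2[S²⁻]^3 = (2s)^2 · (3s)^3 = 108s^5
108s^5 = 9.6×10⁻⁹⁸  ⇒  s^5 = 8.9×10⁻¹⁰⁰
s = (8.9×10⁻¹⁰⁰)^(1/5) = 1.5×10⁻²⁰ mol L⁻¹

1.5×10⁻²⁰ M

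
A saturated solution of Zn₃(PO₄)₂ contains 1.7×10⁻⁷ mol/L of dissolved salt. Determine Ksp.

Ksp = 1.5×10⁻³²

Zn₃(PO₄)₂(s) ⇌ 3 Zn²⁺(aq) + 2 PO₄³⁻(aq)
With molar solubility s: [Zn²⁺] = 3s, [PO₄³⁻] = 2s.
Ksp = [Zn²⁺]^3[PO₄³⁻]^2 = (3s)^3 · (2s)^2 = 108s^5
Ksp = 108 × (1.7×10⁻⁷)^5 = 1.5×10⁻³²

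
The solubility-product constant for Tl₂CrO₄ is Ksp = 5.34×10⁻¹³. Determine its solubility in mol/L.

5.11×10⁻⁵ M

Tl₂CrO₄(s) ⇌ 2 Tl⁺(aq) + CrO₄²⁻(aq)
With molar solubility s: [Tl⁺] = 2s, [CrO₄²⁻] = s.
Ksp = [Tl⁺]^2[CrO₄²⁻] = (2s)^2 · s = 4s^3
4s^3 = 5.34×10⁻¹³  ⇒  s^3 = 1.34×10⁻¹³
Taking the 3rd root, s = 5.11×10⁻⁵ mol/L.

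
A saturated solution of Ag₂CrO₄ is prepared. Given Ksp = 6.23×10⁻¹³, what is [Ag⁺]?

Ag₂CrO₄(s) ⇌ 2 Ag⁺(aq) + CrO₄²⁻(aq)
For each mole of Ag₂CrO₄ that dissolves per liter, [Ag⁺] = 2s and [CrO₄²⁻] = s; let s denote this solubility.
Ksp = [Ag⁺]^2[CrO₄²⁻] = (2s)^2 · s = 4s^3 = 6.23×10⁻¹³
s = 5.38×10⁻⁵ M
[Ag⁺] = 2s = 1.08×10⁻⁴ M

1.08×10⁻⁴ M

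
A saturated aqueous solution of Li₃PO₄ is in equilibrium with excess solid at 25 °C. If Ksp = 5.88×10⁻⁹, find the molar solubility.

3.84×10⁻³ M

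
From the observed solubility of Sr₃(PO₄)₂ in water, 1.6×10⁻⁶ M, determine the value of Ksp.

Sr₃(PO₄)₂(s) ⇌ 3 Sr²⁺(aq) + 2 PO₄³⁻(aq)
Call the molar solubility s, so that [Sr²⁺] = 3s and [PO₄³⁻] = 2s.
Ksp = [Sr²⁺]^3[PO₄³⁻]^2 = (3s)^3 · (2s)^2 = 108s^5
Ksp = 108 × (1.6×10⁻⁶)^5 = 1.1×10⁻²⁷

Ksp = 1.1×10⁻²⁷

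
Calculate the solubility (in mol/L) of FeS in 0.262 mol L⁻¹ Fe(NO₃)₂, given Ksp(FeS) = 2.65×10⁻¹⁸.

FeS(s) ⇌ Fe²⁺(aq) + S²⁻(aq)
The solution already contains Fe²⁺ at 0.262 mol L⁻¹. Let s be the molar solubility of FeS.
[Fe²⁺] ≈ 0.262 mol L⁻¹ (common ion dominates); [S²⁻] = s.
Ksp = [Fe²⁺][S²⁻] = (0.262)s
s = 2.65×10⁻¹⁸ / (0.262) = 1.01×10⁻¹⁷
s = 1.01×10⁻¹⁷ mol L⁻¹

1.01×10⁻¹⁷ M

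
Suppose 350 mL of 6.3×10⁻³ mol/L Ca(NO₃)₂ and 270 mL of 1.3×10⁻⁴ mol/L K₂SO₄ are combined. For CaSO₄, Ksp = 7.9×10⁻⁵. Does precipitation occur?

No

The combined volume is 620 mL.
[Ca²⁺] = (6.3×10⁻³)(350)/620 = 3.6×10⁻³ mol/L
[SO₄²⁻] = (1.3×10⁻⁴)(270)/620 = 5.7×10⁻⁵ mol/L
Q = [Ca²⁺][SO₄²⁻] = 2.0×10⁻⁷
Since Q (2.0×10⁻⁷) is less than Ksp (7.9×10⁻⁵), no CaSO₄ precipitates.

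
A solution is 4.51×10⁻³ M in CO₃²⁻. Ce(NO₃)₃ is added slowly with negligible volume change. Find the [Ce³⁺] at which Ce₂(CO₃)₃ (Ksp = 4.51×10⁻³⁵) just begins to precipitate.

2.22×10⁻¹⁴ M

Precipitation begins when Q = Ksp.
Ce₂(CO₃)₃(s) ⇌ 2 Ce³⁺(aq) + 3 CO₃²⁻(aq)
Ksp = [Ce³⁺]^2[CO₃²⁻]^3 = [Ce³⁺]^2(4.51×10⁻³)^3
[Ce³⁺]^2 = 4.51×10⁻³⁵ / (4.51×10⁻³)^3 = 4.92×10⁻²⁸
[Ce³⁺] = 2.22×10⁻¹⁴ M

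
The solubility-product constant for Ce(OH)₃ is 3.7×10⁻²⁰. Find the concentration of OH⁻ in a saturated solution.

1.8×10⁻⁵ M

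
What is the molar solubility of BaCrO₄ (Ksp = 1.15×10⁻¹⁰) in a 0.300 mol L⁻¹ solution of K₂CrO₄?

BaCrO₄(s) ⇌ Ba²⁺(aq) + CrO₄²⁻(aq)
The solution already contains CrO₄²⁻ at 0.300 mol L⁻¹. Let s be the molar solubility of BaCrO₄.
[CrO₄²⁻] ≈ 0.300 mol L⁻¹ (common ion dominates); [Ba²⁺] = s.
Ksp = [Ba²⁺][CrO₄²⁻] = s(0.300)
s = 1.15×10⁻¹⁰ / (0.300) = 3.83×10⁻¹⁰
s = 3.83×10⁻¹⁰ mol L⁻¹

3.83×10⁻¹⁰ M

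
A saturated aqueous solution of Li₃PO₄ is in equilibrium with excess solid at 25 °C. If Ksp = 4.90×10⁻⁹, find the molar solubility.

Li₃PO₄(s) ⇌ 3 Li⁺(aq) + PO₄³⁻(aq)
For each mole of Li₃PO₄ that dissolves per liter, [Li⁺] = 3s and [PO₄³⁻] = s; let s denote this solubility.
Ksp = [Li⁺]^3[PO₄³⁻] = (3s)^3 · s = 27s^4
27s^4 = 4.90×10⁻⁹  ⇒  s^4 = 1.81×10⁻¹⁰
s = (1.81×10⁻¹⁰)^(1/4) = 3.67×10⁻³ mol/L

3.67×10⁻³ M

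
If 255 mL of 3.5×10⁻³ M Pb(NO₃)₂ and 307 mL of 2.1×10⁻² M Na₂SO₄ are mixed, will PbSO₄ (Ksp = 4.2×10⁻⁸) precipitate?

The combined volume is 562 mL.
[Pb²⁺] = (3.5×10⁻³)(255)/562 = 1.6×10⁻³ M
[SO₄²⁻] = (2.1×10⁻²)(307)/562 = 1.1×10⁻² M
Q = [Pb²⁺][SO₄²⁻] = 1.8×10⁻⁵
Q = 1.8×10⁻⁵ > Ksp = 4.2×10⁻⁸, so the solution is supersaturated and PbSO₄ precipitates.

Yes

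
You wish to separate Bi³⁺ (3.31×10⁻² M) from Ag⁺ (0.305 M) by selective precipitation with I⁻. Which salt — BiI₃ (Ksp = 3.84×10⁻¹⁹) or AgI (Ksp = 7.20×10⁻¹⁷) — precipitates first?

AgI

A salt starts to precipitate once the ion product Q reaches its Ksp.
For BiI₃: [I⁻] = (Ksp/[Bi³⁺])^(1/3) = 2.26×10⁻⁶ M
For AgI: [I⁻] = (Ksp/[Ag⁺]) = 2.36×10⁻¹⁶ M
The smaller threshold [I⁻] is reached first, so AgI precipitates first.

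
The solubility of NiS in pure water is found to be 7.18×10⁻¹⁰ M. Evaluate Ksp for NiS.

NiS(s) ⇌ Ni²⁺(aq) + S²⁻(aq)
For each mole of NiS that dissolves per liter, [Ni²⁺] = s and [S²⁻] = s; let s denote this solubility.
Ksp = [Ni²⁺][S²⁻] = s · s = s^2
Ksp = (7.18×10⁻¹⁰)^2 = 5.16×10⁻¹⁹

Ksp = 5.16×10⁻¹⁹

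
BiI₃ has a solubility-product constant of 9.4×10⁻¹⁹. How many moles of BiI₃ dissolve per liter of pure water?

1.4×10⁻⁵ M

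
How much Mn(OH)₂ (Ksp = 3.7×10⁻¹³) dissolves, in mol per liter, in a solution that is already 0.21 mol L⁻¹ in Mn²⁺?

6.6×10⁻⁷ M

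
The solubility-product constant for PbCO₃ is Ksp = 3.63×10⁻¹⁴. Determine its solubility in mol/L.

1.91×10⁻⁷ M

PbCO₃(s) ⇌ Pb²⁺(aq) + CO₃²⁻(aq)
If s mol/L of PbCO₃ dissolves, [Pb²⁺] = s and [CO₃²⁻] = s.
Ksp = [Pb²⁺][CO₃²⁻] = s · s = s^2
s^2 = 3.63×10⁻¹⁴
s = (3.63×10⁻¹⁴)^(1/2) = 1.91×10⁻⁷ mol/L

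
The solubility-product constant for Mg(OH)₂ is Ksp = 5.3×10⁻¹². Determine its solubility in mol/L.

1.1×10⁻⁴ M

Mg(OH)₂(s) ⇌ Mg²⁺(aq) + 2 OH⁻(aq)
If s mol/L of Mg(OH)₂ dissolves, [Mg²⁺] = s and [OH⁻] = 2s.
Ksp = [Mg²⁺][OH⁻]^2 = s · (2s)^2 = 4s^3
4s^3 = 5.3×10⁻¹²  ⇒  s^3 = 1.3×10⁻¹²
s = (1.3×10⁻¹²)^(1/3) = 1.1×10⁻⁴ M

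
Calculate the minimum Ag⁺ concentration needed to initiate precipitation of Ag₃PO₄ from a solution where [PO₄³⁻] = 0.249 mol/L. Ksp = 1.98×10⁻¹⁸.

2.00×10⁻⁶ M

A salt starts to precipitate once the ion product Q reaches its Ksp.
Ag₃PO₄(s) ⇌ 3 Ag⁺(aq) + PO₄³⁻(aq)
Ksp = [Ag⁺]^3[PO₄³⁻] = [Ag⁺]^3(0.249)
[Ag⁺]^3 = 1.98×10⁻¹⁸ / (0.249) = 7.95×10⁻¹⁸
[Ag⁺] = 2.00×10⁻⁶ mol/L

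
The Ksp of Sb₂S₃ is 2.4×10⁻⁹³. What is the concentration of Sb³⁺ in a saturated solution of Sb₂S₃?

Sb₂S₃(s) ⇌ 2 Sb³⁺(aq) + 3 S²⁻(aq)
For each mole of Sb₂S₃ that dissolves per liter, [Sb³⁺] = 2s and [S²⁻] = 3s; let s denote this solubility.
Ksp = [Sb³⁺]^2[S²⁻]^3 = (2s)^2 · (3s)^3 = 108s^5 = 2.4×10⁻⁹³
s = 1.2×10⁻¹⁹ mol L⁻¹
[Sb³⁺] = 2s = 2.3×10⁻¹⁹ mol L⁻¹

2.3×10⁻¹⁹ M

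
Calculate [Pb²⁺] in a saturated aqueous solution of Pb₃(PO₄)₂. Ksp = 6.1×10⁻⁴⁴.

2.7×10⁻⁹ M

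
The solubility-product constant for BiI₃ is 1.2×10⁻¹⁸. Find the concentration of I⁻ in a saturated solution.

4.4×10⁻⁵ M

BiI₃(s) ⇌ Bi³⁺(aq) + 3 I⁻(aq)
For each mole of BiI₃ that dissolves per liter, [Bi³⁺] = s and [I⁻] = 3s; let s denote this solubility.
Ksp = [Bi³⁺][I⁻]^3 = s · (3s)^3 = 27s^4 = 1.2×10⁻¹⁸
s = 1.5×10⁻⁵ mol L⁻¹
[I⁻] = 3s = 4.4×10⁻⁵ mol L⁻¹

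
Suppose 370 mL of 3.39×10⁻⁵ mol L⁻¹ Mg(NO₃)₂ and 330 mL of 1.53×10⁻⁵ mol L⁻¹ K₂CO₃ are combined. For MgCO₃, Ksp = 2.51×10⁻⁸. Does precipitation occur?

No

The combined volume is 700 mL.
[Mg²⁺] = (3.39×10⁻⁵)(370)/700 = 1.79×10⁻⁵ mol L⁻¹
[CO₃²⁻] = (1.53×10⁻⁵)(330)/700 = 7.21×10⁻⁶ mol L⁻¹
Q = [Mg²⁺][CO₃²⁻] = 1.29×10⁻¹⁰
Q = 1.29×10⁻¹⁰ < Ksp = 2.51×10⁻⁸, so the solution is unsaturated and no precipitate forms.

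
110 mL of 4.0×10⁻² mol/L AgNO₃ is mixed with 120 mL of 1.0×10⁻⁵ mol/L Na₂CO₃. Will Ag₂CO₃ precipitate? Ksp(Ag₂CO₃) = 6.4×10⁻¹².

The combined volume is 230 mL.
[Ag⁺] = (4.0×10⁻²)(110)/230 = 1.9×10⁻² mol/L
[CO₃²⁻] = (1.0×10⁻⁵)(120)/230 = 5.2×10⁻⁶ mol/L
Q = [Ag⁺]^2[CO₃²⁻] = 1.9×10⁻⁹
Q = 1.9×10⁻⁹ > Ksp = 6.4×10⁻¹², so the solution is supersaturated and Ag₂CO₃ precipitates.

Yes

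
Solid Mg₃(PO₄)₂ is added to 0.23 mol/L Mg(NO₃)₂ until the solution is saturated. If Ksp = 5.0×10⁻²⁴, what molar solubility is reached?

Mg₃(PO₄)₂(s) ⇌ 3 Mg²⁺(aq) + 2 PO₄³⁻(aq)
The solution already contains Mg²⁺ at 0.23 mol/L. Let s be the molar solubility of Mg₃(PO₄)₂.
[Mg²⁺] ≈ 0.23 mol/L (common ion dominates); [PO₄³⁻] = 2s.
Ksp = [Mg²⁺]^3[PO₄³⁻]^2 = (0.23)^3(2s)^2
(2s)^2 = 5.0×10⁻²⁴ / (0.23)^3 = 4.1×10⁻²²
s = 1.0×10⁻¹¹ mol/L

1.0×10⁻¹¹ M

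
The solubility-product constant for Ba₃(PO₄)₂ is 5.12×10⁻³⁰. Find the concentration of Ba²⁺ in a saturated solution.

1.63×10⁻⁶ M

Ba₃(PO₄)₂(s) ⇌ 3 Ba²⁺(aq) + 2 PO₄³⁻(aq)
Let s be the molar solubility. Then [Ba²⁺] = 3s and [PO₄³⁻] = 2s.
Ksp = [Ba²⁺]^3[PO₄³⁻]^2 = (3s)^3 · (2s)^2 = 108s^5 = 5.12×10⁻³⁰
s = 5.43×10⁻⁷ mol L⁻¹
[Ba²⁺] = 3s = 1.63×10⁻⁶ mol L⁻¹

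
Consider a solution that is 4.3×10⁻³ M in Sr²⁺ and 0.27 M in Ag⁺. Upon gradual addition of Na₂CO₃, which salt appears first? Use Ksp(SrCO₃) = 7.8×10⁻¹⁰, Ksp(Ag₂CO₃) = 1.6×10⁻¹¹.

Ag₂CO₃

Precipitation of each salt begins when its ion product equals Ksp.
For SrCO₃: [CO₃²⁻] = (Ksp/[Sr²⁺]) = 1.8×10⁻⁷ M
For Ag₂CO₃: [CO₃²⁻] = (Ksp/[Ag⁺]^2) = 2.2×10⁻¹⁰ M
Since Ag₂CO₃ needs less CO₃²⁻ to reach saturation, it precipitates first.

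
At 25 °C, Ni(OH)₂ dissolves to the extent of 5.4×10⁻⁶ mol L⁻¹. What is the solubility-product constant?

Ksp = 6.3×10⁻¹⁶

Ni(OH)₂(s) ⇌ Ni²⁺(aq) + 2 OH⁻(aq)
Call the molar solubility s, so that [Ni²⁺] = s and [OH⁻] = 2s.
Ksp = [Ni²⁺][OH⁻]^2 = s · (2s)^2 = 4s^3
Ksp = 4 × (5.4×10⁻⁶)^3 = 6.3×10⁻¹⁶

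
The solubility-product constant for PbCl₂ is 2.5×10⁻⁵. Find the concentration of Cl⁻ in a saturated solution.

PbCl₂(s) ⇌ Pb²⁺(aq) + 2 Cl⁻(aq)
If s mol/L of PbCl₂ dissolves, [Pb²⁺] = s and [Cl⁻] = 2s.
Ksp = [Pb²⁺][Cl⁻]^2 = s · (2s)^2 = 4s^3 = 2.5×10⁻⁵
s = 1.8×10⁻² mol/L
[Cl⁻] = 2s = 3.7×10⁻² mol/L

3.7×10⁻² M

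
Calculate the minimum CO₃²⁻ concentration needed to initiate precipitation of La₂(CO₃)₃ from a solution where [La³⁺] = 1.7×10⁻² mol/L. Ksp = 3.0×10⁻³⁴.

1.0×10⁻¹⁰ M

A salt starts to precipitate once the ion product Q reaches its Ksp.
La₂(CO₃)₃(s) ⇌ 2 La³⁺(aq) + 3 CO₃²⁻(aq)
Ksp = [La³⁺]^2[CO₃²⁻]^3 = [CO₃²⁻]^3(1.7×10⁻²)^2
[CO₃²⁻]^3 = 3.0×10⁻³⁴ / (1.7×10⁻²)^2 = 1.0×10⁻³⁰
[CO₃²⁻] = 1.0×10⁻¹⁰ mol/L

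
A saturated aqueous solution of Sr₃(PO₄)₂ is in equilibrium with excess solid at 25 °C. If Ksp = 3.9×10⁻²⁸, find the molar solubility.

Sr₃(PO₄)₂(s) ⇌ 3 Sr²⁺(aq) + 2 PO₄³⁻(aq)
For each mole of Sr₃(PO₄)₂ that dissolves per liter, [Sr²⁺] = 3s and [PO₄³⁻] = 2s; let s denote this solubility.
Ksp = [Sr²⁺]^3[PO₄³⁻]^2 = (3s)^3 · (2s)^2 = 108s^5
108s^5 = 3.9×10⁻²⁸  ⇒  s^5 = 3.6×10⁻³⁰
s = (3.6×10⁻³⁰)^(1/5) = 1.3×10⁻⁶ M

1.3×10⁻⁶ M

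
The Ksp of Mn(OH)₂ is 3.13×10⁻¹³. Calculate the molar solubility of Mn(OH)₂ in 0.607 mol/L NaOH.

Mn(OH)₂(s) ⇌ Mn²⁺(aq) + 2 OH⁻(aq)
The solution already contains OH⁻ at 0.607 mol/L. Let s be the molar solubility of Mn(OH)₂.
[OH⁻] ≈ 0.607 mol/L (common ion dominates); [Mn²⁺] = s.
Ksp = [Mn²⁺][OH⁻]^2 = s(0.607)^2
s = 3.13×10⁻¹³ / (0.607)^2 = 8.50×10⁻¹³
s = 8.50×10⁻¹³ mol/L

8.50×10⁻¹³ M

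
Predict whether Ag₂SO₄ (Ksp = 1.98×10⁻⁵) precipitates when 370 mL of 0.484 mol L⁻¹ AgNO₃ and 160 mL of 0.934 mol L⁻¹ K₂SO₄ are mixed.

After mixing, V = 370 mL + 160 mL = 530 mL.
[Ag⁺] = (0.484)(370)/530 = 0.338 mol L⁻¹
[SO₄²⁻] = (0.934)(160)/530 = 0.282 mol L⁻¹
Q = [Ag⁺]^2[SO₄²⁻] = 3.22×10⁻²
Q = 3.22×10⁻² > Ksp = 1.98×10⁻⁵, so the solution is supersaturated and Ag₂SO₄ precipitates.

Yes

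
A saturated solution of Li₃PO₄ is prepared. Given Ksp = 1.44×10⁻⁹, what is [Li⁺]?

Li₃PO₄(s) ⇌ 3 Li⁺(aq) + PO₄³⁻(aq)
Call the molar solubility s, so that [Li⁺] = 3s and [PO₄³⁻] = s.
Ksp = [Li⁺]^3[PO₄³⁻] = (3s)^3 · s = 27s^4 = 1.44×10⁻⁹
s = 2.70×10⁻³ mol L⁻¹
[Li⁺] = 3s = 8.11×10⁻³ mol L⁻¹

8.11×10⁻³ M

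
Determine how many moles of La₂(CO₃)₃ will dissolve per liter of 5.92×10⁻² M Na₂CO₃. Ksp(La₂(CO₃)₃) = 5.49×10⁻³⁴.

8.13×10⁻¹⁶ M

La₂(CO₃)₃(s) ⇌ 2 La³⁺(aq) + 3 CO₃²⁻(aq)
With CO₃²⁻ already at 5.92×10⁻² M and s small, take [CO₃²⁻] ≈ 5.92×10⁻² M and [La³⁺] = 2s.
Ksp = [La³⁺]^2[CO₃²⁻]^3 = (2s)^2(5.92×10⁻²)^3
(2s)^2 = 5.49×10⁻³⁴ / (5.92×10⁻²)^3 = 2.65×10⁻³⁰
s = 8.13×10⁻¹⁶ M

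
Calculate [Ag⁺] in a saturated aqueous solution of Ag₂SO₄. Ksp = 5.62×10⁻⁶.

Ag₂SO₄(s) ⇌ 2 Ag⁺(aq) + SO₄²⁻(aq)
If s mol/L of Ag₂SO₄ dissolves, [Ag⁺] = 2s and [SO₄²⁻] = s.
Ksp = [Ag⁺]^2[SO₄²⁻] = (2s)^2 · s = 4s^3 = 5.62×10⁻⁶
s = 1.12×10⁻² mol L⁻¹
[Ag⁺] = 2s = 2.24×10⁻² mol L⁻¹

2.24×10⁻² M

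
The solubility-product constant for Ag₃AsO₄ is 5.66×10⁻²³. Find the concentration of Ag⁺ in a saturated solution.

3.61×10⁻⁶ M

Ag₃AsO₄(s) ⇌ 3 Ag⁺(aq) + AsO₄³⁻(aq)
Call the molar solubility s, so that [Ag⁺] = 3s and [AsO₄³⁻] = s.
Ksp = [Ag⁺]^3[AsO₄³⁻] = (3s)^3 · s = 27s^4 = 5.66×10⁻²³
s = 1.20×10⁻⁶ mol/L
[Ag⁺] = 3s = 3.61×10⁻⁶ mol/L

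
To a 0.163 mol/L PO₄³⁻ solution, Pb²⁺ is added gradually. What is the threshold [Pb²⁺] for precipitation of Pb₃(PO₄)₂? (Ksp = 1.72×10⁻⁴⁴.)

8.65×10⁻¹⁵ M

Precipitation of each salt begins when its ion product equals Ksp.
Pb₃(PO₄)₂(s) ⇌ 3 Pb²⁺(aq) + 2 PO₄³⁻(aq)
Ksp = [Pb²⁺]^3[PO₄³⁻]^2 = [Pb²⁺]^3(0.163)^2
[Pb²⁺]^3 = 1.72×10⁻⁴⁴ / (0.163)^2 = 6.47×10⁻⁴³
[Pb²⁺] = 8.65×10⁻¹⁵ mol/L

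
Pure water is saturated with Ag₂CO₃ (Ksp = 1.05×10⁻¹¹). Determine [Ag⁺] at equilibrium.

2.76×10⁻⁴ M

Ag₂CO₃(s) ⇌ 2 Ag⁺(aq) + CO₃²⁻(aq)
If s mol/L of Ag₂CO₃ dissolves, [Ag⁺] = 2s and [CO₃²⁻] = s.
Ksp = [Ag⁺]^2[CO₃²⁻] = (2s)^2 · s = 4s^3 = 1.05×10⁻¹¹
s = 1.38×10⁻⁴ M
[Ag⁺] = 2s = 2.76×10⁻⁴ M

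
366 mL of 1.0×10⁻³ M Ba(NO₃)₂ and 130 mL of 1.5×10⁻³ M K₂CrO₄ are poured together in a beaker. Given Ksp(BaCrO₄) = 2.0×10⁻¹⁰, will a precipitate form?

After mixing, V = 366 mL + 130 mL = 496 mL.
[Ba²⁺] = (1.0×10⁻³)(366)/496 = 7.4×10⁻⁴ M
[CrO₄²⁻] = (1.5×10⁻³)(130)/496 = 3.9×10⁻⁴ M
Q = [Ba²⁺][CrO₄²⁻] = 2.9×10⁻⁷
Since Q (2.9×10⁻⁷) exceeds Ksp (2.0×10⁻¹⁰), BaCrO₄ will precipitate.

Yes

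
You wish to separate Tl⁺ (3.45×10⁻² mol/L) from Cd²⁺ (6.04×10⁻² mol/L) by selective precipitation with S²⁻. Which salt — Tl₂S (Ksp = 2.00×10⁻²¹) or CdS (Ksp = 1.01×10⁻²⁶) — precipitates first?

Precipitation begins when Q = Ksp.
For Tl₂S: [S²⁻] = (Ksp/[Tl⁺]^2) = 1.68×10⁻¹⁸ mol/L
For CdS: [S²⁻] = (Ksp/[Cd²⁺]) = 1.67×10⁻²⁵ mol/L
CdS requires the lower [S²⁻], so it precipitates first.

CdS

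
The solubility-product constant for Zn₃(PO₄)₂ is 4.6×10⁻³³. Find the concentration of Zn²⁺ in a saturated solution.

Zn₃(PO₄)₂(s) ⇌ 3 Zn²⁺(aq) + 2 PO₄³⁻(aq)
Call the molar solubility s, so that [Zn²⁺] = 3s and [PO₄³⁻] = 2s.
Ksp = [Zn²⁺]^3[PO₄³⁻]^2 = (3s)^3 · (2s)^2 = 108s^5 = 4.6×10⁻³³
s = 1.3×10⁻⁷ mol L⁻¹
[Zn²⁺] = 3s = 4.0×10⁻⁷ mol L⁻¹

4.0×10⁻⁷ M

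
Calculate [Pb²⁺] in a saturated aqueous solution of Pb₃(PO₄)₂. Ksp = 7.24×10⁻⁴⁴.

2.77×10⁻⁹ M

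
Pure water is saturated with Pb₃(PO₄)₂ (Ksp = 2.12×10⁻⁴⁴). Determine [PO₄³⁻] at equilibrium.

1.44×10⁻⁹ M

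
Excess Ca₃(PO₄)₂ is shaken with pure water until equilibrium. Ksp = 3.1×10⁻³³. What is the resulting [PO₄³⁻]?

2.5×10⁻⁷ M

Ca₃(PO₄)₂(s) ⇌ 3 Ca²⁺(aq) + 2 PO₄³⁻(aq)
With molar solubility s: [Ca²⁺] = 3s, [PO₄³⁻] = 2s.
Ksp = [Ca²⁺]^3[PO₄³⁻]^2 = (3s)^3 · (2s)^2 = 108s^5 = 3.1×10⁻³³
s = 1.2×10⁻⁷ mol/L
[PO₄³⁻] = 2s = 2.5×10⁻⁷ mol/L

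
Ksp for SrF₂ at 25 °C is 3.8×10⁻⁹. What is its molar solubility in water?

SrF₂(s) ⇌ Sr²⁺(aq) + 2 F⁻(aq)
Let s be the molar solubility. Then [Sr²⁺] = s and [F⁻] = 2s.
Ksp = [Sr²⁺][F⁻]^2 = s · (2s)^2 = 4s^3
4s^3 = 3.8×10⁻⁹  ⇒  s^3 = 9.5×10⁻¹⁰
s = (9.5×10⁻¹⁰)^(1/3) = 9.8×10⁻⁴ M

9.8×10⁻⁴ M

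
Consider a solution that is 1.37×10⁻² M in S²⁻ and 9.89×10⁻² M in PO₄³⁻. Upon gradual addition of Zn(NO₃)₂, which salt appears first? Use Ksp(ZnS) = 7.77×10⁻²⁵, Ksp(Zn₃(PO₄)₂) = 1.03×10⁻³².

ZnS

Precipitation begins when Q = Ksp.
For ZnS: [Zn²⁺] = (Ksp/[S²⁻]) = 5.67×10⁻²³ M
For Zn₃(PO₄)₂: [Zn²⁺] = (Ksp/[PO₄³⁻]^2)^(1/3) = 1.02×10⁻¹⁰ M
ZnS requires the lower [Zn²⁺], so it precipitates first.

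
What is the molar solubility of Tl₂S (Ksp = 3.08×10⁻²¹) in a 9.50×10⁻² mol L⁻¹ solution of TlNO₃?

3.41×10⁻¹⁹ M

Tl₂S(s) ⇌ 2 Tl⁺(aq) + S²⁻(aq)
The solution already contains Tl⁺ at 9.50×10⁻² mol L⁻¹. Let s be the molar solubility of Tl₂S.
[Tl⁺] ≈ 9.50×10⁻² mol L⁻¹ (common ion dominates); [S²⁻] = s.
Ksp = [Tl⁺]^2[S²⁻] = (9.50×10⁻²)^2s
s = 3.08×10⁻²¹ / (9.50×10⁻²)^2 = 3.41×10⁻¹⁹
s = 3.41×10⁻¹⁹ mol L⁻¹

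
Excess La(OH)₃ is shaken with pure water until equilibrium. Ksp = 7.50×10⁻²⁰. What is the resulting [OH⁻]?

La(OH)₃(s) ⇌ La³⁺(aq) + 3 OH⁻(aq)
With molar solubility s: [La³⁺] = s, [OH⁻] = 3s.
Ksp = [La³⁺][OH⁻]^3 = s · (3s)^3 = 27s^4 = 7.50×10⁻²⁰
s = 7.26×10⁻⁶ M
[OH⁻] = 3s = 2.18×10⁻⁵ M

2.18×10⁻⁵ M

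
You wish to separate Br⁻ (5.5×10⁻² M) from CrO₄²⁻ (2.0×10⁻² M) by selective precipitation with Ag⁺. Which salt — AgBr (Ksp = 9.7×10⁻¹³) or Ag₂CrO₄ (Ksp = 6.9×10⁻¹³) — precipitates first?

Precipitation begins when Q = Ksp.
For AgBr: [Ag⁺] = (Ksp/[Br⁻]) = 1.8×10⁻¹¹ M
For Ag₂CrO₄: [Ag⁺] = (Ksp/[CrO₄²⁻])^(1/2) = 5.9×10⁻⁶ M
Since AgBr needs less Ag⁺ to reach saturation, it precipitates first.

AgBr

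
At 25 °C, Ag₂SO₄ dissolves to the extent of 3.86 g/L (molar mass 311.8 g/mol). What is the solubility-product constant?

Ksp = 7.59×10⁻⁶

Convert to molarity: s = 3.86 / 311.8 = 1.2380×10⁻² mol/L
Ag₂SO₄(s) ⇌ 2 Ag⁺(aq) + SO₄²⁻(aq)
Call the molar solubility s, so that [Ag⁺] = 2s and [SO₄²⁻] = s.
Ksp = [Ag⁺]^2[SO₄²⁻] = (2s)^2 · s = 4s^3
Ksp = 4 × (1.2380×10⁻²)^3 = 7.59×10⁻⁶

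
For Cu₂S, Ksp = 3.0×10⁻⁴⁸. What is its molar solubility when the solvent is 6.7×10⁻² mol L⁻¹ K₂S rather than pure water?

Cu₂S(s) ⇌ 2 Cu⁺(aq) + S²⁻(aq)
Let s be the solubility of Cu₂S here. The common ion gives [S²⁻] ≈ 6.7×10⁻² mol L⁻¹, and [Cu⁺] = 2s.
Ksp = [Cu⁺]^2[S²⁻] = (2s)^2(6.7×10⁻²)
(2s)^2 = 3.0×10⁻⁴⁸ / (6.7×10⁻²) = 4.5×10⁻⁴⁷
s = 3.3×10⁻²⁴ mol L⁻¹

3.3×10⁻²⁴ M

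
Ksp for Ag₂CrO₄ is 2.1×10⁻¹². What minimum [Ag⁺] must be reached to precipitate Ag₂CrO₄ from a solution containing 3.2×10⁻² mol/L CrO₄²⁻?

Precipitation begins when Q = Ksp.
Ag₂CrO₄(s) ⇌ 2 Ag⁺(aq) + CrO₄²⁻(aq)
Ksp = [Ag⁺]^2[CrO₄²⁻] = [Ag⁺]^2(3.2×10⁻²)
[Ag⁺]^2 = 2.1×10⁻¹² / (3.2×10⁻²) = 6.6×10⁻¹¹
[Ag⁺] = 8.1×10⁻⁶ mol/L

8.1×10⁻⁶ M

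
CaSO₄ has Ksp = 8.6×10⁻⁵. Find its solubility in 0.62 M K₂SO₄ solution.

1.4×10⁻⁴ M

CaSO₄(s) ⇌ Ca²⁺(aq) + SO₄²⁻(aq)
The solution already contains SO₄²⁻ at 0.62 M. Let s be the molar solubility of CaSO₄.
[SO₄²⁻] ≈ 0.62 M (common ion dominates); [Ca²⁺] = s.
Ksp = [Ca²⁺][SO₄²⁻] = s(0.62)
s = 8.6×10⁻⁵ / (0.62) = 1.4×10⁻⁴
s = 1.4×10⁻⁴ M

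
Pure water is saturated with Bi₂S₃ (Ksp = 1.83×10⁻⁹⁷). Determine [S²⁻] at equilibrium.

5.28×10⁻²⁰ M

Bi₂S₃(s) ⇌ 2 Bi³⁺(aq) + 3 S²⁻(aq)
Call the molar solubility s, so that [Bi³⁺] = 2s and [S²⁻] = 3s.
Ksp = [Bi³⁺]^2[S²⁻]^3 = (2s)^2 · (3s)^3 = 108s^5 = 1.83×10⁻⁹⁷
s = 1.76×10⁻²⁰ M
[S²⁻] = 3s = 5.28×10⁻²⁰ M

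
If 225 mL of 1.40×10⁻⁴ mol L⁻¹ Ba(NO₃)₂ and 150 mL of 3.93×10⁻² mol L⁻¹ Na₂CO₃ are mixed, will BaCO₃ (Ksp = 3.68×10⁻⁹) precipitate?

Total volume after mixing = 225 + 150 = 375 mL.
[Ba²⁺] = (1.40×10⁻⁴)(225)/375 = 8.40×10⁻⁵ mol L⁻¹
[CO₃²⁻] = (3.93×10⁻²)(150)/375 = 1.57×10⁻² mol L⁻¹
Q = [Ba²⁺][CO₃²⁻] = 1.32×10⁻⁶
Since Q (1.32×10⁻⁶) exceeds Ksp (3.68×10⁻⁹), BaCO₃ will precipitate.

Yes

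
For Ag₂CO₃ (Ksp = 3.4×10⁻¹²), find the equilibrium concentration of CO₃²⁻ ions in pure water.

Ag₂CO₃(s) ⇌ 2 Ag⁺(aq) + CO₃²⁻(aq)
Call the molar solubility s, so that [Ag⁺] = 2s and [CO₃²⁻] = s.
Ksp = [Ag⁺]^2[CO₃²⁻] = (2s)^2 · s = 4s^3 = 3.4×10⁻¹²
s = 9.5×10⁻⁵ mol/L
[CO₃²⁻] = s = 9.5×10⁻⁵ mol/L

9.5×10⁻⁵ M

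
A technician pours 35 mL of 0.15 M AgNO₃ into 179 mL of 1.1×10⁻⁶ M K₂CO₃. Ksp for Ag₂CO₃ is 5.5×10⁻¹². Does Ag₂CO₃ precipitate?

Total volume after mixing = 35 + 179 = 214 mL.
[Ag⁺] = (0.15)(35)/214 = 2.5×10⁻² M
[CO₃²⁻] = (1.1×10⁻⁶)(179)/214 = 9.2×10⁻⁷ M
Q = [Ag⁺]^2[CO₃²⁻] = 5.5×10⁻¹⁰
Q = 5.5×10⁻¹⁰ > Ksp = 5.5×10⁻¹², so the solution is supersaturated and Ag₂CO₃ precipitates.

Yes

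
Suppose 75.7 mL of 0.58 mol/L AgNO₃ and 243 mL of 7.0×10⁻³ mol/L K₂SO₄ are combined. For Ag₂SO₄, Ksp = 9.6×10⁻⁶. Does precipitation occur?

After mixing, V = 75.7 mL + 243 mL = 318.7 mL.
[Ag⁺] = (0.58)(75.7)/318.7 = 0.14 mol/L
[SO₄²⁻] = (7.0×10⁻³)(243)/318.7 = 5.3×10⁻³ mol/L
Q = [Ag⁺]^2[SO₄²⁻] = 1.0×10⁻⁴
Because Q > Ksp (1.0×10⁻⁴ vs 9.6×10⁻⁶), a precipitate of Ag₂SO₄ forms.

Yes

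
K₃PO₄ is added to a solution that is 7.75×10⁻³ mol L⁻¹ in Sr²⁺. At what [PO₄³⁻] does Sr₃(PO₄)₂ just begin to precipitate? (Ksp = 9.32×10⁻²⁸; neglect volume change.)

Precipitation begins when Q = Ksp.
Sr₃(PO₄)₂(s) ⇌ 3 Sr²⁺(aq) + 2 PO₄³⁻(aq)
Ksp = [Sr²⁺]^3[PO₄³⁻]^2 = [PO₄³⁻]^2(7.75×10⁻³)^3
[PO₄³⁻]^2 = 9.32×10⁻²⁸ / (7.75×10⁻³)^3 = 2.00×10⁻²¹
[PO₄³⁻] = 4.47×10⁻¹¹ mol L⁻¹

4.47×10⁻¹¹ M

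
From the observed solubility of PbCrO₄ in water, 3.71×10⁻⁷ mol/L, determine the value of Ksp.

Ksp = 1.38×10⁻¹³

PbCrO₄(s) ⇌ Pb²⁺(aq) + CrO₄²⁻(aq)
For each mole of PbCrO₄ that dissolves per liter, [Pb²⁺] = s and [CrO₄²⁻] = s; let s denote this solubility.
Ksp = [Pb²⁺][CrO₄²⁻] = s · s = s^2
Ksp = (3.71×10⁻⁷)^2 = 1.38×10⁻¹³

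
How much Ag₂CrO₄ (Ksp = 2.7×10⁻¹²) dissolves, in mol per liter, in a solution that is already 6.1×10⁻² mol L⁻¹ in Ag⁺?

Ag₂CrO₄(s) ⇌ 2 Ag⁺(aq) + CrO₄²⁻(aq)
With Ag⁺ already at 6.1×10⁻² mol L⁻¹ and s small, take [Ag⁺] ≈ 6.1×10⁻² mol L⁻¹ and [CrO₄²⁻] = s.
Ksp = [Ag⁺]^2[CrO₄²⁻] = (6.1×10⁻²)^2s
s = 2.7×10⁻¹² / (6.1×10⁻²)^2 = 7.3×10⁻¹⁰
s = 7.3×10⁻¹⁰ mol L⁻¹

7.3×10⁻¹⁰ M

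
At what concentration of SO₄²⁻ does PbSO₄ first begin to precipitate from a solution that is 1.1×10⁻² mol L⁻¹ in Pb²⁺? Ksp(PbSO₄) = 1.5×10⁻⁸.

1.4×10⁻⁶ M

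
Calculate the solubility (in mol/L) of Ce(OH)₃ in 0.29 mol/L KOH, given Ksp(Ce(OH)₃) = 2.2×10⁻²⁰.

Ce(OH)₃(s) ⇌ Ce³⁺(aq) + 3 OH⁻(aq)
The solution already contains OH⁻ at 0.29 mol/L. Let s be the molar solubility of Ce(OH)₃.
[OH⁻] ≈ 0.29 mol/L (common ion dominates); [Ce³⁺] = s.
Ksp = [Ce³⁺][OH⁻]^3 = s(0.29)^3
s = 2.2×10⁻²⁰ / (0.29)^3 = 9.0×10⁻¹⁹
s = 9.0×10⁻¹⁹ mol/L

9.0×10⁻¹⁹ M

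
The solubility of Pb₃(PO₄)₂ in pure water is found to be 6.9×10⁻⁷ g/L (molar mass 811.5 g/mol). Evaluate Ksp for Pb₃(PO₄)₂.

Ksp = 4.8×10⁻⁴⁴

s = (6.9×10⁻⁷ g L⁻¹)/(811.5 g mol⁻¹) = 8.503×10⁻¹⁰ M
Pb₃(PO₄)₂(s) ⇌ 3 Pb²⁺(aq) + 2 PO₄³⁻(aq)
With molar solubility s: [Pb²⁺] = 3s, [PO₄³⁻] = 2s.
Ksp = [Pb²⁺]^3[PO₄³⁻]^2 = (3s)^3 · (2s)^2 = 108s^5
Ksp = 108 × (8.503×10⁻¹⁰)^5 = 4.8×10⁻⁴⁴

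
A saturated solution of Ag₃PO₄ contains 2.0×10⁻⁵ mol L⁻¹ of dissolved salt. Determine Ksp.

Ag₃PO₄(s) ⇌ 3 Ag⁺(aq) + PO₄³⁻(aq)
Call the molar solubility s, so that [Ag⁺] = 3s and [PO₄³⁻] = s.
Ksp = [Ag⁺]^3[PO₄³⁻] = (3s)^3 · s = 27s^4
Ksp = 27 × (2.0×10⁻⁵)^4 = 4.3×10⁻¹⁸

Ksp = 4.3×10⁻¹⁸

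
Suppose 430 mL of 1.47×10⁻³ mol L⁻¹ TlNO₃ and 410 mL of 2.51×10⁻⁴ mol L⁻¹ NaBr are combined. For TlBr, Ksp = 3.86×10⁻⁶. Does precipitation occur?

After mixing, V = 430 mL + 410 mL = 840 mL.
[Tl⁺] = (1.47×10⁻³)(430)/840 = 7.53×10⁻⁴ mol L⁻¹
[Br⁻] = (2.51×10⁻⁴)(410)/840 = 1.23×10⁻⁴ mol L⁻¹
Q = [Tl⁺][Br⁻] = 9.22×10⁻⁸
Q = 9.22×10⁻⁸ < Ksp = 3.86×10⁻⁶, so the solution is unsaturated and no precipitate forms.

No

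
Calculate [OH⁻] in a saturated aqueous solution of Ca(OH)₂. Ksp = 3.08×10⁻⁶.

1.83×10⁻² M

Ca(OH)₂(s) ⇌ Ca²⁺(aq) + 2 OH⁻(aq)
Let s be the molar solubility. Then [Ca²⁺] = s and [OH⁻] = 2s.
Ksp = [Ca²⁺][OH⁻]^2 = s · (2s)^2 = 4s^3 = 3.08×10⁻⁶
s = 9.17×10⁻³ M
[OH⁻] = 2s = 1.83×10⁻² M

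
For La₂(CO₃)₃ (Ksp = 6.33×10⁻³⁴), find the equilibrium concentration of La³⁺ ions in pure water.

1.80×10⁻⁷ M

La₂(CO₃)₃(s) ⇌ 2 La³⁺(aq) + 3 CO₃²⁻(aq)
For each mole of La₂(CO₃)₃ that dissolves per liter, [La³⁺] = 2s and [CO₃²⁻] = 3s; let s denote this solubility.
Ksp = [La³⁺]^2[CO₃²⁻]^3 = (2s)^2 · (3s)^3 = 108s^5 = 6.33×10⁻³⁴
s = 8.99×10⁻⁸ mol L⁻¹
[La³⁺] = 2s = 1.80×10⁻⁷ mol L⁻¹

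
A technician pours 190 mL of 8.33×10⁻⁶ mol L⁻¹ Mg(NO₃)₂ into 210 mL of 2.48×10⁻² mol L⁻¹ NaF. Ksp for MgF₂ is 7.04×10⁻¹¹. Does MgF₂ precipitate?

Yes

The combined volume is 400 mL.
[Mg²⁺] = (8.33×10⁻⁶)(190)/400 = 3.96×10⁻⁶ mol L⁻¹
[F⁻] = (2.48×10⁻²)(210)/400 = 1.30×10⁻² mol L⁻¹
Q = [Mg²⁺][F⁻]^2 = 6.71×10⁻¹⁰
Q = 6.71×10⁻¹⁰ > Ksp = 7.04×10⁻¹¹, so the solution is supersaturated and MgF₂ precipitates.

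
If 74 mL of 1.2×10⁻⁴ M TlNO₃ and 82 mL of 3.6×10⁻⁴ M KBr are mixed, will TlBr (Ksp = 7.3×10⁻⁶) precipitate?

The combined volume is 156 mL.
[Tl⁺] = (1.2×10⁻⁴)(74)/156 = 5.7×10⁻⁵ M
[Br⁻] = (3.6×10⁻⁴)(82)/156 = 1.9×10⁻⁴ M
Q = [Tl⁺][Br⁻] = 1.1×10⁻⁸
Q = 1.1×10⁻⁸ < Ksp = 7.3×10⁻⁶, so the solution is unsaturated and no precipitate forms.

No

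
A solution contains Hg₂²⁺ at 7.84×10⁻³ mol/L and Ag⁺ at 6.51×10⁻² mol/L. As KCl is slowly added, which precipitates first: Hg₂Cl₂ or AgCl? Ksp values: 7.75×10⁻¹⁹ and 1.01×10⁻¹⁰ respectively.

Each salt precipitates once Q = Ksp for that salt.
For Hg₂Cl₂: [Cl⁻] = (Ksp/[Hg₂²⁺])^(1/2) = 9.94×10⁻⁹ mol/L
For AgCl: [Cl⁻] = (Ksp/[Ag⁺]) = 1.55×10⁻⁹ mol/L
Since AgCl needs less Cl⁻ to reach saturation, it precipitates first.

AgCl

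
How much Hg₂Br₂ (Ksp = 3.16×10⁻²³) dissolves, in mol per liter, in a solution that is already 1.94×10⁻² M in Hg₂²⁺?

Hg₂Br₂(s) ⇌ Hg₂²⁺(aq) + 2 Br⁻(aq)
Let s be the solubility of Hg₂Br₂ here. The common ion gives [Hg₂²⁺] ≈ 1.94×10⁻² M, and [Br⁻] = 2s.
Ksp = [Hg₂²⁺][Br⁻]^2 = (1.94×10⁻²)(2s)^2
(2s)^2 = 3.16×10⁻²³ / (1.94×10⁻²) = 1.63×10⁻²¹
s = 2.02×10⁻¹¹ M

2.02×10⁻¹¹ M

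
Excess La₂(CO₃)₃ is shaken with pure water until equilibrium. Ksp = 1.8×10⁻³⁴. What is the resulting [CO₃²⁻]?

La₂(CO₃)₃(s) ⇌ 2 La³⁺(aq) + 3 CO₃²⁻(aq)
For each mole of La₂(CO₃)₃ that dissolves per liter, [La³⁺] = 2s and [CO₃²⁻] = 3s; let s denote this solubility.
Ksp = [La³⁺]^2[CO₃²⁻]^3 = (2s)^2 · (3s)^3 = 108s^5 = 1.8×10⁻³⁴
s = 7.0×10⁻⁸ M
[CO₃²⁻] = 3s = 2.1×10⁻⁷ M

2.1×10⁻⁷ M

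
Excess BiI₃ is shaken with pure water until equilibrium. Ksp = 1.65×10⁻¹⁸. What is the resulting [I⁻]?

4.72×10⁻⁵ M

BiI₃(s) ⇌ Bi³⁺(aq) + 3 I⁻(aq)
Let s be the molar solubility. Then [Bi³⁺] = s and [I⁻] = 3s.
Ksp = [Bi³⁺][I⁻]^3 = s · (3s)^3 = 27s^4 = 1.65×10⁻¹⁸
s = 1.57×10⁻⁵ mol L⁻¹
[I⁻] = 3s = 4.72×10⁻⁵ mol L⁻¹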